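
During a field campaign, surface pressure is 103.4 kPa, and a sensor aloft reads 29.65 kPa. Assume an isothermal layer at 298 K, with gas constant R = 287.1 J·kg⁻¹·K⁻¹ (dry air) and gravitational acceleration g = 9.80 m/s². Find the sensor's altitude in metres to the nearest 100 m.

z ≈ 10900 m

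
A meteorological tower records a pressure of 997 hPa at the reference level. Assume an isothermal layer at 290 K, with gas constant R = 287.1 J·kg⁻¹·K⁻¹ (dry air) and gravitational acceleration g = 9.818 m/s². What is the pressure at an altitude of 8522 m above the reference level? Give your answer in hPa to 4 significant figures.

P ≈ 365.0 hPa

Scale height: H = RT/g = 287.1 × 290 / 9.818 = 8480.2 m.
Barometric formula: P = P₀ exp(−z/H).
z/H = 8522.0/8480.2 = 1.0049; exp(−1.0049) = 0.36608.
P = 997 × 0.36608 = 364.98 hPa.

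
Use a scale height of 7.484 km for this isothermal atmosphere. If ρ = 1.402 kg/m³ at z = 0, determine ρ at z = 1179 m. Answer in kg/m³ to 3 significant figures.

In an isothermal atmosphere, density decays like pressure: ρ = ρ₀ exp(−z/H).
z/H = 1179.0/7484.0 = 0.15754; exp(−0.15754) = 0.85424.
ρ = 1.402 × 0.85424 = 1.1976 kg/m³.

ρ ≈ 1.20 kg/m³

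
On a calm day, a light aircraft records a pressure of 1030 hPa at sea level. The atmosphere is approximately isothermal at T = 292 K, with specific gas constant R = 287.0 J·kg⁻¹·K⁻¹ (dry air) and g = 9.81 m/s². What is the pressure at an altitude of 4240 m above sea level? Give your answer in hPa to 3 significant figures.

Scale height: H = RT/g = 287.0 × 292 / 9.81 = 8542.7 m.
Barometric formula: P = P₀ exp(−z/H).
z/H = 4240.0/8542.7 = 0.49633; exp(−0.49633) = 0.60876.
P = 1030 × 0.60876 = 627.02 hPa.

P ≈ 627 hPa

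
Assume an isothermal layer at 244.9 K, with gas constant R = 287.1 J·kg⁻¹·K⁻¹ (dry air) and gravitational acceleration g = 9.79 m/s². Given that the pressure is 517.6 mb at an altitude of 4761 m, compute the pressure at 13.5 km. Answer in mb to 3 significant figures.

Scale height: H = RT/g = 287.1 × 244.9 / 9.79 = 7181.9 m.
Between two levels, P₂ = P₁ exp(−Δz/H) with Δz = z₂ − z₁.
Δz = 13500 − 4761.0 = 8739.0 m; Δz/H = 8739.0/7181.9 = 1.2168.
P₂ = 517.6 × exp(−1.2168) = 517.6 × 0.29618 = 153.30 mb.

P ≈ 153 mb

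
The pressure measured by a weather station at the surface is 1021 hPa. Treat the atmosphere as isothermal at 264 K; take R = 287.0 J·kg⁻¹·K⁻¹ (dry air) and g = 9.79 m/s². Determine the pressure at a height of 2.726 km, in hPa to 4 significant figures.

Scale height: H = RT/g = 287.0 × 264 / 9.79 = 7739.3 m.
Barometric formula: P = P₀ exp(−z/H).
z/H = 2726.0/7739.3 = 0.35223; exp(−0.35223) = 0.70312.
P = 1021 × 0.70312 = 717.89 hPa.

P ≈ 717.9 hPa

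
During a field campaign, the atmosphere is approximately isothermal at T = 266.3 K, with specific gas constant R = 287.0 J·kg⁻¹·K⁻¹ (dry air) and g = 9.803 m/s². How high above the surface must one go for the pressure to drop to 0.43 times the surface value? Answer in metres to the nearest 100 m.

z ≈ 6600 m

Scale height: H = RT/g = 287.0 × 266.3 / 9.803 = 7796.4 m.
Set P/P₀ = exp(−z/H) = 0.43, so z = −H ln(0.43).
−ln(0.43) = 0.84397; z = 7796.4 × 0.84397 = 6579.9 m.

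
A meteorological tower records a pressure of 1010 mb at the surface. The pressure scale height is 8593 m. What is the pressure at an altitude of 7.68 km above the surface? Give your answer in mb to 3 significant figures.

P ≈ 413 mb

Barometric formula: P = P₀ exp(−z/H).
z/H = 7680.0/8593.0 = 0.89375; exp(−0.89375) = 0.40912.
P = 1010 × 0.40912 = 413.21 mb.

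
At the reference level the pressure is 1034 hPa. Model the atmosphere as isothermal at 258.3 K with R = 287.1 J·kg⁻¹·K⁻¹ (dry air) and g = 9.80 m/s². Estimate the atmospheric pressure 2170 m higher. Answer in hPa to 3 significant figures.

Scale height: H = RT/g = 287.1 × 258.3 / 9.80 = 7567.1 m.
Barometric formula: P = P₀ exp(−z/H).
z/H = 2170.0/7567.1 = 0.28677; exp(−0.28677) = 0.75068.
P = 1034 × 0.75068 = 776.20 hPa.

P ≈ 776 hPa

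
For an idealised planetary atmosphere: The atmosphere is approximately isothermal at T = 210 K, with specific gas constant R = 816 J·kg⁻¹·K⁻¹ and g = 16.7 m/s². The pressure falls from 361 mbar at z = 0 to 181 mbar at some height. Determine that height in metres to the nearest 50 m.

Scale height: H = RT/g = 816 × 210 / 16.7 = 10261 m.
Invert the barometric formula: z = H ln(P₀/P).
P₀/P = 361/181 = 1.9945; ln(1.9945) = 0.69039.
z = 10261 × 0.69039 = 7084.1 m.

z ≈ 7100 m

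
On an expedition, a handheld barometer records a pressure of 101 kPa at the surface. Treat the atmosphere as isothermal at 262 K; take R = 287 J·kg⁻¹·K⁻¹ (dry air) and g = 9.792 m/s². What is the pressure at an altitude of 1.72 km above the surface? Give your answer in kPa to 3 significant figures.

P ≈ 80.7 kPa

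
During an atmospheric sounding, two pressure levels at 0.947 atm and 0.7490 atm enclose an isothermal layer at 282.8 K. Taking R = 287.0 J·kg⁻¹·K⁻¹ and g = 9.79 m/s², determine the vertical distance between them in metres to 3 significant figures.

Δz ≈ 1940 m

Hypsometric equation: Δz = (R T̄/g) ln(P₁/P₂).
R T̄/g = 287.0 × 282.8 / 9.79 = 8290.5 m.
ln(0.947/0.7490) = ln(1.2644) = 0.23460.
Δz = 8290.5 × 0.23460 = 1945.0 m.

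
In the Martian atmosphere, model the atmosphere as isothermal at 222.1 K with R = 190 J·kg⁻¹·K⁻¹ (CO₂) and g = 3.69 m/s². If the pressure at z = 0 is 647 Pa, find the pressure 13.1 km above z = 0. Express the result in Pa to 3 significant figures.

P ≈ 206 Pa

Scale height: H = RT/g = 190 × 222.1 / 3.69 = 11436 m.
Barometric formula: P = P₀ exp(−z/H).
z/H = 13100/11436 = 1.1455; exp(−1.1455) = 0.31806.
P = 647 × 0.31806 = 205.78 Pa.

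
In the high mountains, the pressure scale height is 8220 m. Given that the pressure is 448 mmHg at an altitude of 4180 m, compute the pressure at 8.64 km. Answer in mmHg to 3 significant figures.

P ≈ 260 mmHg

Between two levels, P₂ = P₁ exp(−Δz/H) with Δz = z₂ − z₁.
Δz = 8640.0 − 4180.0 = 4460.0 m; Δz/H = 4460.0/8220.0 = 0.54258.
P₂ = 448 × exp(−0.54258) = 448 × 0.58125 = 260.40 mmHg.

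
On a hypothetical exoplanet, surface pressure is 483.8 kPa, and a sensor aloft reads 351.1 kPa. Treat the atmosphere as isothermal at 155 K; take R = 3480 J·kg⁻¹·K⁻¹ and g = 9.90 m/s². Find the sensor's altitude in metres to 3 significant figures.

Scale height: H = RT/g = 3480 × 155 / 9.90 = 54485 m.
Invert the barometric formula: z = H ln(P₀/P).
P₀/P = 483.8/351.1 = 1.3780; ln(1.3780) = 0.32063.
z = 54485 × 0.32063 = 17470 m.

z ≈ 17500 m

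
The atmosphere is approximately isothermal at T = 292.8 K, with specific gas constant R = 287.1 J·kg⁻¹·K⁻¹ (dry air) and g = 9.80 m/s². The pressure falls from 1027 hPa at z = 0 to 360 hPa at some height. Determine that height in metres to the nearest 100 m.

z ≈ 9000 m

Scale height: H = RT/g = 287.1 × 292.8 / 9.80 = 8577.8 m.
Invert the barometric formula: z = H ln(P₀/P).
P₀/P = 1027/360 = 2.8528; ln(2.8528) = 1.0483.
z = 8577.8 × 1.0483 = 8992.1 m.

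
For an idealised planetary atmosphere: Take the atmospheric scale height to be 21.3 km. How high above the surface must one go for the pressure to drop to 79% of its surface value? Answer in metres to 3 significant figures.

Set P/P₀ = exp(−z/H) = 0.79, so z = −H ln(0.79).
−ln(0.79) = 0.23572; z = 21300 × 0.23572 = 5020.8 m.

z ≈ 5020 m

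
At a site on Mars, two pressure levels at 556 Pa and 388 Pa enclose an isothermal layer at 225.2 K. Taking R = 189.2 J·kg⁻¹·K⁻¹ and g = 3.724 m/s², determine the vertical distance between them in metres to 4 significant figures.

Δz ≈ 4116 m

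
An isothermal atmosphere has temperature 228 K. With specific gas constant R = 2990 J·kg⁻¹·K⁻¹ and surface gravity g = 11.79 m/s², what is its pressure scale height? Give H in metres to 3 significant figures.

H ≈ 57800 m

The scale height of an isothermal atmosphere is H = RT/g.
H = 2990 × 228 / 11.79 = 681720/11.79 = 57822 m.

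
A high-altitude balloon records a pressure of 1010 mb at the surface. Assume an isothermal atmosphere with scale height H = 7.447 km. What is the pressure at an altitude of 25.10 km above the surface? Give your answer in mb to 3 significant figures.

P ≈ 34.7 mb

Barometric formula: P = P₀ exp(−z/H).
z/H = 25100/7447.0 = 3.3705; exp(−3.3705) = 0.034372.
P = 1010 × 0.034372 = 34.716 mb.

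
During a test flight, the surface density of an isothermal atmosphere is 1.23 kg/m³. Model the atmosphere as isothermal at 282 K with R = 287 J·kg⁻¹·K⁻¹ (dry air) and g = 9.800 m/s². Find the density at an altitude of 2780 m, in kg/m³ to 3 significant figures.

Scale height: H = RT/g = 287 × 282 / 9.800 = 8258.6 m.
In an isothermal atmosphere, density decays like pressure: ρ = ρ₀ exp(−z/H).
z/H = 2780.0/8258.6 = 0.33662; exp(−0.33662) = 0.71418.
ρ = 1.23 × 0.71418 = 0.87844 kg/m³.

ρ ≈ 0.878 kg/m³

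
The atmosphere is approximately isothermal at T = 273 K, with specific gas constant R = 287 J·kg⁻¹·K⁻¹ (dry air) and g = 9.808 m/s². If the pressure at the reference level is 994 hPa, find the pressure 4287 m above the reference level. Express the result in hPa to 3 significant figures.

P ≈ 581 hPa

Scale height: H = RT/g = 287 × 273 / 9.808 = 7988.5 m.
Barometric formula: P = P₀ exp(−z/H).
z/H = 4287.0/7988.5 = 0.53665; exp(−0.53665) = 0.58470.
P = 994 × 0.58470 = 581.19 hPa.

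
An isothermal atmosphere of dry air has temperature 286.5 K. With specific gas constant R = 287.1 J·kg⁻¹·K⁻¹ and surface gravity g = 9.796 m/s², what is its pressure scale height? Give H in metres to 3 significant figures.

H ≈ 8400 m

The scale height of an isothermal atmosphere is H = RT/g.
H = 287.1 × 286.5 / 9.796 = 82254/9.796 = 8396.7 m.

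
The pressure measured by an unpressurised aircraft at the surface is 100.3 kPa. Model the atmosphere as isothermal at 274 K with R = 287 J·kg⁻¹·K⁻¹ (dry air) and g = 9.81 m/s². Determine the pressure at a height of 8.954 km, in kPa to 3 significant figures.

P ≈ 32.8 kPa

Scale height: H = RT/g = 287 × 274 / 9.81 = 8016.1 m.
Barometric formula: P = P₀ exp(−z/H).
z/H = 8954.0/8016.1 = 1.1170; exp(−1.1170) = 0.32726.
P = 100.3 × 0.32726 = 32.824 kPa.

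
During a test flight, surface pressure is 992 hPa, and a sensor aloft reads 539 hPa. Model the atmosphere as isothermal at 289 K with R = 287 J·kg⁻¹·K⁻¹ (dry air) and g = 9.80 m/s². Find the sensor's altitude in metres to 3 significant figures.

z ≈ 5160 m

Scale height: H = RT/g = 287 × 289 / 9.80 = 8463.6 m.
Invert the barometric formula: z = H ln(P₀/P).
P₀/P = 992/539 = 1.8404; ln(1.8404) = 0.60998.
z = 8463.6 × 0.60998 = 5162.6 m.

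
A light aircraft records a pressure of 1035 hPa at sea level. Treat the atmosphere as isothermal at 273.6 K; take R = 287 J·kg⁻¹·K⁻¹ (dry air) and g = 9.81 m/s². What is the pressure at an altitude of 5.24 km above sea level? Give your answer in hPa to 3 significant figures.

P ≈ 538 hPa

Scale height: H = RT/g = 287 × 273.6 / 9.81 = 8004.4 m.
Barometric formula: P = P₀ exp(−z/H).
z/H = 5240.0/8004.4 = 0.65464; exp(−0.65464) = 0.51963.
P = 1035 × 0.51963 = 537.82 hPa.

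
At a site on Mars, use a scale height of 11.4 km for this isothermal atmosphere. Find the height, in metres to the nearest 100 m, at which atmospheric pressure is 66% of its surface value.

z ≈ 4700 m

Set P/P₀ = exp(−z/H) = 0.66, so z = −H ln(0.66).
−ln(0.66) = 0.41552; z = 11400 × 0.41552 = 4736.9 m.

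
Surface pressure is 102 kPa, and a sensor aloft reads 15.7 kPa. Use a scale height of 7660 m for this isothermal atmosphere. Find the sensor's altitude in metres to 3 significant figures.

z ≈ 14300 m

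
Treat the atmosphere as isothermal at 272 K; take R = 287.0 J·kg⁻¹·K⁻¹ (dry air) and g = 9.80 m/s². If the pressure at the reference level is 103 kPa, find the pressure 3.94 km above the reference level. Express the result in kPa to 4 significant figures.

Scale height: H = RT/g = 287.0 × 272 / 9.80 = 7965.7 m.
Barometric formula: P = P₀ exp(−z/H).
z/H = 3940.0/7965.7 = 0.49462; exp(−0.49462) = 0.60980.
P = 103 × 0.60980 = 62.809 kPa.

P ≈ 62.81 kPa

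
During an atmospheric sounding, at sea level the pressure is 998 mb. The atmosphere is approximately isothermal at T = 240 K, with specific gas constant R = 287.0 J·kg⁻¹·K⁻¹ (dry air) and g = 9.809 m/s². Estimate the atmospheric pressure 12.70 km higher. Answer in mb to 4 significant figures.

P ≈ 163.6 mb

Scale height: H = RT/g = 287.0 × 240 / 9.809 = 7022.1 m.
Barometric formula: P = P₀ exp(−z/H).
z/H = 12700/7022.1 = 1.8086; exp(−1.8086) = 0.16388.
P = 998 × 0.16388 = 163.55 mb.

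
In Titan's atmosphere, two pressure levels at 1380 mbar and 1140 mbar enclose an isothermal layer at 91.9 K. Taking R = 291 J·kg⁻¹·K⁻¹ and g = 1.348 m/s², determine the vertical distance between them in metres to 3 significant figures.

Δz ≈ 3790 m

Hypsometric equation: Δz = (R T̄/g) ln(P₁/P₂).
R T̄/g = 291 × 91.9 / 1.348 = 19839 m.
ln(1380/1140) = ln(1.2105) = 0.19103.
Δz = 19839 × 0.19103 = 3789.8 m.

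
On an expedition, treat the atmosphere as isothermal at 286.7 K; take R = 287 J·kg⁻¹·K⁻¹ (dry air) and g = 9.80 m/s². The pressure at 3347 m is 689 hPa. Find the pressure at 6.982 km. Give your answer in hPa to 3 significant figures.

P ≈ 447 hPa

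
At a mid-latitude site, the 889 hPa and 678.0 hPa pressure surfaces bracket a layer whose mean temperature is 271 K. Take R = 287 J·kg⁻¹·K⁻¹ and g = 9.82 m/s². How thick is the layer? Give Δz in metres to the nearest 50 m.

Δz ≈ 2150 m

Hypsometric equation: Δz = (R T̄/g) ln(P₁/P₂).
R T̄/g = 287 × 271 / 9.82 = 7920.3 m.
ln(889/678.0) = ln(1.3112) = 0.27094.
Δz = 7920.3 × 0.27094 = 2145.9 m.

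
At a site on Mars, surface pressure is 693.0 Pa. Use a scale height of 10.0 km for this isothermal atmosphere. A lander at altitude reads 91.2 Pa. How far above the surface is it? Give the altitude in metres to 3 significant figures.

Invert the barometric formula: z = H ln(P₀/P).
P₀/P = 693.0/91.2 = 7.5987; ln(7.5987) = 2.0280.
z = 10000 × 2.0280 = 20280 m.

z ≈ 20300 m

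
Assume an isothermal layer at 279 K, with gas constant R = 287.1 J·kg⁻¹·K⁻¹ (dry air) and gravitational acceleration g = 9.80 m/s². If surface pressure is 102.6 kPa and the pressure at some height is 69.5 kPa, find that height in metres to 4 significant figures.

Scale height: H = RT/g = 287.1 × 279 / 9.80 = 8173.6 m.
Invert the barometric formula: z = H ln(P₀/P).
P₀/P = 102.6/69.5 = 1.4763; ln(1.4763) = 0.38954.
z = 8173.6 × 0.38954 = 3183.9 m.

z ≈ 3184 m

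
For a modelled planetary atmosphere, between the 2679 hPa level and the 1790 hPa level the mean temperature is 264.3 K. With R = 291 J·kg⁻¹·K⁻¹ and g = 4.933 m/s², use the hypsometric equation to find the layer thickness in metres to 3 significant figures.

Δz ≈ 6290 m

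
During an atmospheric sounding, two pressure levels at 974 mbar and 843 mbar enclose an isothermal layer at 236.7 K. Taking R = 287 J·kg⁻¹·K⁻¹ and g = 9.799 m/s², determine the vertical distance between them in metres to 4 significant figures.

Δz ≈ 1001 m

Hypsometric equation: Δz = (R T̄/g) ln(P₁/P₂).
R T̄/g = 287 × 236.7 / 9.799 = 6932.6 m.
ln(974/843) = ln(1.1554) = 0.14445.
Δz = 6932.6 × 0.14445 = 1001.4 m.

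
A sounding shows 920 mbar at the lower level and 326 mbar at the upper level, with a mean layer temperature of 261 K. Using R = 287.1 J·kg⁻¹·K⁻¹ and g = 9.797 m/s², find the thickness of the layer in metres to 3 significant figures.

Hypsometric equation: Δz = (R T̄/g) ln(P₁/P₂).
R T̄/g = 287.1 × 261 / 9.797 = 7648.6 m.
ln(920/326) = ln(2.8221) = 1.0375.
Δz = 7648.6 × 1.0375 = 7935.4 m.

Δz ≈ 7940 m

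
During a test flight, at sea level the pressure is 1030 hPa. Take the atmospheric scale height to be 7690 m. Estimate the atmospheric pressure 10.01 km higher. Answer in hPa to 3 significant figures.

P ≈ 280 hPa

Barometric formula: P = P₀ exp(−z/H).
z/H = 10010/7690.0 = 1.3017; exp(−1.3017) = 0.27207.
P = 1030 × 0.27207 = 280.23 hPa.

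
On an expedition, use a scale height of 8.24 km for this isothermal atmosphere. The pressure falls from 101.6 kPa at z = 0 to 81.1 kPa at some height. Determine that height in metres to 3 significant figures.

z ≈ 1860 m

Invert the barometric formula: z = H ln(P₀/P).
P₀/P = 101.6/81.1 = 1.2528; ln(1.2528) = 0.22538.
z = 8240.0 × 0.22538 = 1857.1 m.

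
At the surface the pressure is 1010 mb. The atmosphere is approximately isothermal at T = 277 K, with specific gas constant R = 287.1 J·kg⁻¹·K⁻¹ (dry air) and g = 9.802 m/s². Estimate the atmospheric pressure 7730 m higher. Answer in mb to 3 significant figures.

P ≈ 390 mb

Scale height: H = RT/g = 287.1 × 277 / 9.802 = 8113.3 m.
Barometric formula: P = P₀ exp(−z/H).
z/H = 7730.0/8113.3 = 0.95276; exp(−0.95276) = 0.38568.
P = 1010 × 0.38568 = 389.54 mb.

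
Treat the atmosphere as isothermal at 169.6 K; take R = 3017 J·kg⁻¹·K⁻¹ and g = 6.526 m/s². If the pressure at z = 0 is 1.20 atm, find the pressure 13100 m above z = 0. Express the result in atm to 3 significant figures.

P ≈ 1.02 atm

Scale height: H = RT/g = 3017 × 169.6 / 6.526 = 78407 m.
Barometric formula: P = P₀ exp(−z/H).
z/H = 13100/78407 = 0.16708; exp(−0.16708) = 0.84613.
P = 1.20 × 0.84613 = 1.0154 atm.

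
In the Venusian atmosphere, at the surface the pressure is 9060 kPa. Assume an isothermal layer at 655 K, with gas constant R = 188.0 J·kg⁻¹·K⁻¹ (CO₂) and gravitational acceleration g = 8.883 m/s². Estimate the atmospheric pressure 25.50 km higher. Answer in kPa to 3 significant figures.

P ≈ 1440 kPa

Scale height: H = RT/g = 188.0 × 655 / 8.883 = 13862 m.
Barometric formula: P = P₀ exp(−z/H).
z/H = 25500/13862 = 1.8396; exp(−1.8396) = 0.15888.
P = 9060 × 0.15888 = 1439.5 kPa.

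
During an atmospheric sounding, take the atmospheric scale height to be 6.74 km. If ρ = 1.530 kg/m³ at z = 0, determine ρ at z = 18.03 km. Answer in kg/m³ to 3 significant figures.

In an isothermal atmosphere, density decays like pressure: ρ = ρ₀ exp(−z/H).
z/H = 18030/6740.0 = 2.6751; exp(−2.6751) = 0.068900.
ρ = 1.530 × 0.068900 = 0.10542 kg/m³.

ρ ≈ 0.105 kg/m³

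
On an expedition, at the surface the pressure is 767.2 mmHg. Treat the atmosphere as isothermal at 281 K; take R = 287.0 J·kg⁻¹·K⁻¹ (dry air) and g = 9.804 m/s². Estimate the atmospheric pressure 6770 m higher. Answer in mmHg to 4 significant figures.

P ≈ 336.9 mmHg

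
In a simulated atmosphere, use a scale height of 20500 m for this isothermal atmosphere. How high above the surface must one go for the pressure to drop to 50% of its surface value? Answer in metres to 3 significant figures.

z ≈ 14200 m

Set P/P₀ = exp(−z/H) = 0.5, so z = −H ln(0.5).
−ln(0.5) = 0.69315; z = 20500 × 0.69315 = 14210 m.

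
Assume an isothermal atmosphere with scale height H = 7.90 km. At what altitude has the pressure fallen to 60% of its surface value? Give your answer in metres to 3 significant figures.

z ≈ 4040 m

Set P/P₀ = exp(−z/H) = 0.6, so z = −H ln(0.6).
−ln(0.6) = 0.51083; z = 7900.0 × 0.51083 = 4035.6 m.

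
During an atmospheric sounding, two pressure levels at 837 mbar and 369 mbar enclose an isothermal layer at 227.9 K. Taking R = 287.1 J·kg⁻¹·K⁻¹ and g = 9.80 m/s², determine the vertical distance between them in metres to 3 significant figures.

Hypsometric equation: Δz = (R T̄/g) ln(P₁/P₂).
R T̄/g = 287.1 × 227.9 / 9.80 = 6676.5 m.
ln(837/369) = ln(2.2683) = 0.81903.
Δz = 6676.5 × 0.81903 = 5468.3 m.

Δz ≈ 5470 m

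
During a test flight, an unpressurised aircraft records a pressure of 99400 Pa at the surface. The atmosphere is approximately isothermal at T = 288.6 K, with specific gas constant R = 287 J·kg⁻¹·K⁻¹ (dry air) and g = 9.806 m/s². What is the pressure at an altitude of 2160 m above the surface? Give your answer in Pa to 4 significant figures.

P ≈ 76970 Pa

Scale height: H = RT/g = 287 × 288.6 / 9.806 = 8446.7 m.
Barometric formula: P = P₀ exp(−z/H).
z/H = 2160.0/8446.7 = 0.25572; exp(−0.25572) = 0.77436.
P = 99400 × 0.77436 = 76971 Pa.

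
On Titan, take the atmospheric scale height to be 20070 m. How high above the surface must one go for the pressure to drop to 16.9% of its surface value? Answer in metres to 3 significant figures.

z ≈ 35700 m

Set P/P₀ = exp(−z/H) = 0.169, so z = −H ln(0.169).
−ln(0.169) = 1.7779; z = 20070 × 1.7779 = 35682 m.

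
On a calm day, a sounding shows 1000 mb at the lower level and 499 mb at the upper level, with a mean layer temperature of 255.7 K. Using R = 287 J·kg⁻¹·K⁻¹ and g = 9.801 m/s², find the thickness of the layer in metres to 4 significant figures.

Hypsometric equation: Δz = (R T̄/g) ln(P₁/P₂).
R T̄/g = 287 × 255.7 / 9.801 = 7487.6 m.
ln(1000/499) = ln(2.0040) = 0.69515.
Δz = 7487.6 × 0.69515 = 5205.0 m.

Δz ≈ 5205 m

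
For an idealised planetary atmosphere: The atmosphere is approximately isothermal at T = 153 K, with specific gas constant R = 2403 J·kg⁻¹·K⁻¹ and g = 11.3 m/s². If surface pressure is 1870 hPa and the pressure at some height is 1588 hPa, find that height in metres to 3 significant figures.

Scale height: H = RT/g = 2403 × 153 / 11.3 = 32536 m.
Invert the barometric formula: z = H ln(P₀/P).
P₀/P = 1870/1588 = 1.1776; ln(1.1776) = 0.16348.
z = 32536 × 0.16348 = 5319.0 m.

z ≈ 5320 m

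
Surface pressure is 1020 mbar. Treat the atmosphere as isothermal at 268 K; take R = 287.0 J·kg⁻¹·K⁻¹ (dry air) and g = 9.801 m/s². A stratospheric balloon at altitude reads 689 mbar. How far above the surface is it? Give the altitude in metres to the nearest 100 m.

Scale height: H = RT/g = 287.0 × 268 / 9.801 = 7847.8 m.
Invert the barometric formula: z = H ln(P₀/P).
P₀/P = 1020/689 = 1.4804; ln(1.4804) = 0.39231.
z = 7847.8 × 0.39231 = 3078.8 m.

z ≈ 3100 m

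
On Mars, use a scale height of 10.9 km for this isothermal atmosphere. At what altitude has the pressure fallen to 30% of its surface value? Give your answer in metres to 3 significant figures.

Set P/P₀ = exp(−z/H) = 0.3, so z = −H ln(0.3).
−ln(0.3) = 1.2040; z = 10900 × 1.2040 = 13124 m.

z ≈ 13100 m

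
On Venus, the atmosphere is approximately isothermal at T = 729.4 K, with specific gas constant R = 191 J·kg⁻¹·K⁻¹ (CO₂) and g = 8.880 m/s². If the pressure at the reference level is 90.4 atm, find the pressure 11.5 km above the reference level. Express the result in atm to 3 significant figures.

P ≈ 43.4 atm

Scale height: H = RT/g = 191 × 729.4 / 8.880 = 15689 m.
Barometric formula: P = P₀ exp(−z/H).
z/H = 11500/15689 = 0.73300; exp(−0.73300) = 0.48047.
P = 90.4 × 0.48047 = 43.434 atm.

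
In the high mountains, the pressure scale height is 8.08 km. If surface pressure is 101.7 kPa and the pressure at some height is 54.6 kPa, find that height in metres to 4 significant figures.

Invert the barometric formula: z = H ln(P₀/P).
P₀/P = 101.7/54.6 = 1.8626; ln(1.8626) = 0.62197.
z = 8080.0 × 0.62197 = 5025.5 m.

z ≈ 5026 m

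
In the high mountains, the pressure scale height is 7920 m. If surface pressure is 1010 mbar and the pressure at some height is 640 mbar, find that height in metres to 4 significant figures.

Invert the barometric formula: z = H ln(P₀/P).
P₀/P = 1010/640 = 1.5781; ln(1.5781) = 0.45622.
z = 7920.0 × 0.45622 = 3613.3 m.

z ≈ 3613 m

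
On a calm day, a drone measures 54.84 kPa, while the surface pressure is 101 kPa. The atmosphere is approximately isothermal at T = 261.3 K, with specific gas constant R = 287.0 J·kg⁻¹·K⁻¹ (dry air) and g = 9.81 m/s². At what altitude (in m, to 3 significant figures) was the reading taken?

z ≈ 4670 m

Scale height: H = RT/g = 287.0 × 261.3 / 9.81 = 7644.6 m.
Invert the barometric formula: z = H ln(P₀/P).
P₀/P = 101/54.84 = 1.8417; ln(1.8417) = 0.61069.
z = 7644.6 × 0.61069 = 4668.5 m.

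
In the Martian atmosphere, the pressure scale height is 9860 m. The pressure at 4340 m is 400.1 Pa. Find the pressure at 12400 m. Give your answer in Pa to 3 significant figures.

P ≈ 177 Pa

Between two levels, P₂ = P₁ exp(−Δz/H) with Δz = z₂ − z₁.
Δz = 12400 − 4340.0 = 8060.0 m; Δz/H = 8060.0/9860.0 = 0.81744.
P₂ = 400.1 × exp(−0.81744) = 400.1 × 0.44156 = 176.67 Pa.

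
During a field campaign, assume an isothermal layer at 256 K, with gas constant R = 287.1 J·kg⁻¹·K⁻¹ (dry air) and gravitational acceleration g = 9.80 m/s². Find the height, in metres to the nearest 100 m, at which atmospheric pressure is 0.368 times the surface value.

Scale height: H = RT/g = 287.1 × 256 / 9.80 = 7499.8 m.
Set P/P₀ = exp(−z/H) = 0.368, so z = −H ln(0.368).
−ln(0.368) = 0.99967; z = 7499.8 × 0.99967 = 7497.3 m.

z ≈ 7500 m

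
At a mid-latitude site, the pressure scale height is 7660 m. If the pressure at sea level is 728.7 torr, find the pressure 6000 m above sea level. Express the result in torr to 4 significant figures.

P ≈ 332.9 torr

Barometric formula: P = P₀ exp(−z/H).
z/H = 6000.0/7660.0 = 0.78329; exp(−0.78329) = 0.45690.
P = 728.7 × 0.45690 = 332.94 torr.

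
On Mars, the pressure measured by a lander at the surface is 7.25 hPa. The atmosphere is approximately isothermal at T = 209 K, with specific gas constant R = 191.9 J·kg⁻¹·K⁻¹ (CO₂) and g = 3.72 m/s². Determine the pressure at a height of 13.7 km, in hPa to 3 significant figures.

Scale height: H = RT/g = 191.9 × 209 / 3.72 = 10781 m.
Barometric formula: P = P₀ exp(−z/H).
z/H = 13700/10781 = 1.2708; exp(−1.2708) = 0.28061.
P = 7.25 × 0.28061 = 2.0344 hPa.

P ≈ 2.03 hPa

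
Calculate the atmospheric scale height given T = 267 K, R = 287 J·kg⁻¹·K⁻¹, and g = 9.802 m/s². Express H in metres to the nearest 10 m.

H ≈ 7820 m

The scale height of an isothermal atmosphere is H = RT/g.
H = 287 × 267 / 9.802 = 76629/9.802 = 7817.7 m.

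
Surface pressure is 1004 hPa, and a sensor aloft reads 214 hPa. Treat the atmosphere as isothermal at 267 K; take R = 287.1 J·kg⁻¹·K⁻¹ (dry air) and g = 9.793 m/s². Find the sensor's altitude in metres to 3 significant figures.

z ≈ 12100 m

Scale height: H = RT/g = 287.1 × 267 / 9.793 = 7827.6 m.
Invert the barometric formula: z = H ln(P₀/P).
P₀/P = 1004/214 = 4.6916; ln(4.6916) = 1.5458.
z = 7827.6 × 1.5458 = 12100 m.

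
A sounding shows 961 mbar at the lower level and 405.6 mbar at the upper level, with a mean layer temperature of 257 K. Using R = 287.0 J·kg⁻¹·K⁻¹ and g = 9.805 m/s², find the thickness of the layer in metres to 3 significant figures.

Hypsometric equation: Δz = (R T̄/g) ln(P₁/P₂).
R T̄/g = 287.0 × 257 / 9.805 = 7522.6 m.
ln(961/405.6) = ln(2.3693) = 0.86259.
Δz = 7522.6 × 0.86259 = 6488.9 m.

Δz ≈ 6490 m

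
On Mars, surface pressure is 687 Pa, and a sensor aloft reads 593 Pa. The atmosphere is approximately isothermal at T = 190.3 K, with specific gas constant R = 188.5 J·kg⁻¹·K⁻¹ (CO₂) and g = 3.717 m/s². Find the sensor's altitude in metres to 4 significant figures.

Scale height: H = RT/g = 188.5 × 190.3 / 3.717 = 9650.7 m.
Invert the barometric formula: z = H ln(P₀/P).
P₀/P = 687/593 = 1.1585; ln(1.1585) = 0.14713.
z = 9650.7 × 0.14713 = 1419.9 m.

z ≈ 1420 m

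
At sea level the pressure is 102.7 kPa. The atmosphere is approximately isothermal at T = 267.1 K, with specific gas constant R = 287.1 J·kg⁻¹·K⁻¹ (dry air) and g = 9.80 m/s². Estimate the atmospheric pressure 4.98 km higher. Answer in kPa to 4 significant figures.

P ≈ 54.35 kPa

Scale height: H = RT/g = 287.1 × 267.1 / 9.80 = 7824.9 m.
Barometric formula: P = P₀ exp(−z/H).
z/H = 4980.0/7824.9 = 0.63643; exp(−0.63643) = 0.52918.
P = 102.7 × 0.52918 = 54.347 kPa.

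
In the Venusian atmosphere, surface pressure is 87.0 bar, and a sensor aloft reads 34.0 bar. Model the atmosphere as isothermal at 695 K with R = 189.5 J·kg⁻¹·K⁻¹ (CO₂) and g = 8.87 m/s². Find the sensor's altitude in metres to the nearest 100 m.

z ≈ 14000 m

Scale height: H = RT/g = 189.5 × 695 / 8.87 = 14848 m.
Invert the barometric formula: z = H ln(P₀/P).
P₀/P = 87.0/34.0 = 2.5588; ln(2.5588) = 0.93954.
z = 14848 × 0.93954 = 13950 m.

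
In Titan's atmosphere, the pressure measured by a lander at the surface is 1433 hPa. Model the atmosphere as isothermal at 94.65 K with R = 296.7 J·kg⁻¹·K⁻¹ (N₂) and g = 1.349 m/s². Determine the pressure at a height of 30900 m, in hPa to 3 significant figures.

P ≈ 325 hPa

Scale height: H = RT/g = 296.7 × 94.65 / 1.349 = 20817 m.
Barometric formula: P = P₀ exp(−z/H).
z/H = 30900/20817 = 1.4844; exp(−1.4844) = 0.22664.
P = 1433 × 0.22664 = 324.78 hPa.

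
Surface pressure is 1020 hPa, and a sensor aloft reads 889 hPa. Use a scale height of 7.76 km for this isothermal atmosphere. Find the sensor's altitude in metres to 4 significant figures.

z ≈ 1067 m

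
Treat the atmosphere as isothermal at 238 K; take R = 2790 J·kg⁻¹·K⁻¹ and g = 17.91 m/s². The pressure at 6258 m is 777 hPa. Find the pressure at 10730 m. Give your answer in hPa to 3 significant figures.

P ≈ 689 hPa

Scale height: H = RT/g = 2790 × 238 / 17.91 = 37075 m.
Between two levels, P₂ = P₁ exp(−Δz/H) with Δz = z₂ − z₁.
Δz = 10730 − 6258.0 = 4472.0 m; Δz/H = 4472.0/37075 = 0.12062.
P₂ = 777 × exp(−0.12062) = 777 × 0.88637 = 688.71 hPa.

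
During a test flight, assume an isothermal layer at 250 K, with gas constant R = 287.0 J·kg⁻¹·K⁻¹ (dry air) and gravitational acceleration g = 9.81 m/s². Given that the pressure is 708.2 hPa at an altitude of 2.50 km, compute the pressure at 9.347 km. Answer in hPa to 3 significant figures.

P ≈ 278 hPa

Scale height: H = RT/g = 287.0 × 250 / 9.81 = 7314.0 m.
Between two levels, P₂ = P₁ exp(−Δz/H) with Δz = z₂ − z₁.
Δz = 9347.0 − 2500.0 = 6847.0 m; Δz/H = 6847.0/7314.0 = 0.93615.
P₂ = 708.2 × exp(−0.93615) = 708.2 × 0.39213 = 277.71 hPa.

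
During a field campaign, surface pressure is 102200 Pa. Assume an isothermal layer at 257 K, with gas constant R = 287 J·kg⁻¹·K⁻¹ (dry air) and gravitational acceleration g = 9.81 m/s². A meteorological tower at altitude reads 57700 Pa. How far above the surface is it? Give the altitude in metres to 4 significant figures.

Scale height: H = RT/g = 287 × 257 / 9.81 = 7518.8 m.
Invert the barometric formula: z = H ln(P₀/P).
P₀/P = 102200/57700 = 1.7712; ln(1.7712) = 0.57166.
z = 7518.8 × 0.57166 = 4298.2 m.

z ≈ 4298 m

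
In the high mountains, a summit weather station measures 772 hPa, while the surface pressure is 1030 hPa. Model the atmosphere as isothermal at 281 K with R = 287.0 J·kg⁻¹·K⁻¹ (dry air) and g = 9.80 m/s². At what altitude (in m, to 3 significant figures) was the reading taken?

Scale height: H = RT/g = 287.0 × 281 / 9.80 = 8229.3 m.
Invert the barometric formula: z = H ln(P₀/P).
P₀/P = 1030/772 = 1.3342; ln(1.3342) = 0.28833.
z = 8229.3 × 0.28833 = 2372.8 m.

z ≈ 2370 m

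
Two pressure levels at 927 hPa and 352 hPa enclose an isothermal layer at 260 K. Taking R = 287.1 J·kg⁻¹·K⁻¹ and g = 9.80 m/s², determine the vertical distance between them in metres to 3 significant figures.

Hypsometric equation: Δz = (R T̄/g) ln(P₁/P₂).
R T̄/g = 287.1 × 260 / 9.80 = 7616.9 m.
ln(927/352) = ln(2.6335) = 0.96831.
Δz = 7616.9 × 0.96831 = 7375.5 m.

Δz ≈ 7380 m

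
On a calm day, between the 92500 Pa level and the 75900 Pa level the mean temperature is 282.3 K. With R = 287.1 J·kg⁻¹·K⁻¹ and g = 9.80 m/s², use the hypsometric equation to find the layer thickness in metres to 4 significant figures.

Δz ≈ 1636 m

Hypsometric equation: Δz = (R T̄/g) ln(P₁/P₂).
R T̄/g = 287.1 × 282.3 / 9.80 = 8270.2 m.
ln(92500/75900) = ln(1.2187) = 0.19778.
Δz = 8270.2 × 0.19778 = 1635.7 m.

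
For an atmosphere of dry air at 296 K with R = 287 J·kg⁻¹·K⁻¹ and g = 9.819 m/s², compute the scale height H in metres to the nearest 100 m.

H ≈ 8700 m

The scale height of an isothermal atmosphere is H = RT/g.
H = 287 × 296 / 9.819 = 84952/9.819 = 8651.8 m.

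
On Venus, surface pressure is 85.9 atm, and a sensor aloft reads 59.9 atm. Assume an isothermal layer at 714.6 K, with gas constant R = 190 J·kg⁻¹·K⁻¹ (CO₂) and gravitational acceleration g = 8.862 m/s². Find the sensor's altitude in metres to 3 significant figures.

Scale height: H = RT/g = 190 × 714.6 / 8.862 = 15321 m.
Invert the barometric formula: z = H ln(P₀/P).
P₀/P = 85.9/59.9 = 1.4341; ln(1.4341) = 0.36054.
z = 15321 × 0.36054 = 5523.8 m.

z ≈ 5520 m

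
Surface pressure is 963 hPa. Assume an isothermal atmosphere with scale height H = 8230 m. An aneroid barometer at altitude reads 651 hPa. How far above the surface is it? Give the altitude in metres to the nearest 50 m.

Invert the barometric formula: z = H ln(P₀/P).
P₀/P = 963/651 = 1.4793; ln(1.4793) = 0.39157.
z = 8230.0 × 0.39157 = 3222.6 m.

z ≈ 3200 m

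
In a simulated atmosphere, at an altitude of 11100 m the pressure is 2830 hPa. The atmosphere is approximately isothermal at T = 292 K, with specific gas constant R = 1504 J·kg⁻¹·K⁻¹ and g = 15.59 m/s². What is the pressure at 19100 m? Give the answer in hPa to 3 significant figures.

P ≈ 2130 hPa

Scale height: H = RT/g = 1504 × 292 / 15.59 = 28170 m.
Between two levels, P₂ = P₁ exp(−Δz/H) with Δz = z₂ − z₁.
Δz = 19100 − 11100 = 8000.0 m; Δz/H = 8000.0/28170 = 0.28399.
P₂ = 2830 × exp(−0.28399) = 2830 × 0.75277 = 2130.3 hPa.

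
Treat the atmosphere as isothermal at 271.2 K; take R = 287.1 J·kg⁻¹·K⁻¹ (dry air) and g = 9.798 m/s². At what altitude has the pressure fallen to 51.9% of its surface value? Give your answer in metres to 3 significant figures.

z ≈ 5210 m

Scale height: H = RT/g = 287.1 × 271.2 / 9.798 = 7946.7 m.
Set P/P₀ = exp(−z/H) = 0.519, so z = −H ln(0.519).
−ln(0.519) = 0.65585; z = 7946.7 × 0.65585 = 5211.8 m.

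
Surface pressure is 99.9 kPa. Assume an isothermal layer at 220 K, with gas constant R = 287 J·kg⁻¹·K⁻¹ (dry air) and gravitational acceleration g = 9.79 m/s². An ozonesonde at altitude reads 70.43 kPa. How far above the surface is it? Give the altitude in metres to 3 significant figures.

z ≈ 2250 m

Scale height: H = RT/g = 287 × 220 / 9.79 = 6449.4 m.
Invert the barometric formula: z = H ln(P₀/P).
P₀/P = 99.9/70.43 = 1.4184; ln(1.4184) = 0.34953.
z = 6449.4 × 0.34953 = 2254.3 m.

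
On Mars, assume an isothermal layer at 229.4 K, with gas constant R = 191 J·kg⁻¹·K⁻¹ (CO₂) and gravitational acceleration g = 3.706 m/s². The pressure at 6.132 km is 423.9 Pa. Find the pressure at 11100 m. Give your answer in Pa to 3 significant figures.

Scale height: H = RT/g = 191 × 229.4 / 3.706 = 11823 m.
Between two levels, P₂ = P₁ exp(−Δz/H) with Δz = z₂ − z₁.
Δz = 11100 − 6132.0 = 4968.0 m; Δz/H = 4968.0/11823 = 0.42020.
P₂ = 423.9 × exp(−0.42020) = 423.9 × 0.65692 = 278.47 Pa.

P ≈ 278 Pa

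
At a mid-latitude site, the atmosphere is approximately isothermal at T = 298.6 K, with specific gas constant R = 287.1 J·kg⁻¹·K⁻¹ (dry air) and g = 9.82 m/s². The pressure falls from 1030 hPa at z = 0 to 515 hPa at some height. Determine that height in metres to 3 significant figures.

z ≈ 6050 m

Scale height: H = RT/g = 287.1 × 298.6 / 9.82 = 8729.9 m.
Invert the barometric formula: z = H ln(P₀/P).
P₀/P = 1030/515 = 2.0000; ln(2.0000) = 0.69315.
z = 8729.9 × 0.69315 = 6051.1 m.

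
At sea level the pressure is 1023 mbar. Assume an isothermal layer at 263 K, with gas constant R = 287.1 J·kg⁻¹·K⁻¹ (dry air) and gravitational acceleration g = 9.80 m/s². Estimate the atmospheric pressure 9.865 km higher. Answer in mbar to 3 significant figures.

Scale height: H = RT/g = 287.1 × 263 / 9.80 = 7704.8 m.
Barometric formula: P = P₀ exp(−z/H).
z/H = 9865.0/7704.8 = 1.2804; exp(−1.2804) = 0.27793.
P = 1023 × 0.27793 = 284.32 mbar.

P ≈ 284 mbar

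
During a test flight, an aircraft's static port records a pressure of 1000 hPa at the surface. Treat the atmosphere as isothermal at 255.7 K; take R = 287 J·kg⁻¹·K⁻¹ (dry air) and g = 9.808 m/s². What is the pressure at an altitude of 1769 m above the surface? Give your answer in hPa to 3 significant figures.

Scale height: H = RT/g = 287 × 255.7 / 9.808 = 7482.2 m.
Barometric formula: P = P₀ exp(−z/H).
z/H = 1769.0/7482.2 = 0.23643; exp(−0.23643) = 0.78944.
P = 1000 × 0.78944 = 789.44 hPa.

P ≈ 789 hPa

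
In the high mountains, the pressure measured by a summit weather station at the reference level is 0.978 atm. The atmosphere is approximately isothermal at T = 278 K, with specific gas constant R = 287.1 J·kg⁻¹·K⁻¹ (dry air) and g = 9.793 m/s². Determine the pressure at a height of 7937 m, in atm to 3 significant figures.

Scale height: H = RT/g = 287.1 × 278 / 9.793 = 8150.1 m.
Barometric formula: P = P₀ exp(−z/H).
z/H = 7937.0/8150.1 = 0.97385; exp(−0.97385) = 0.37763.
P = 0.978 × 0.37763 = 0.36932 atm.

P ≈ 0.369 atm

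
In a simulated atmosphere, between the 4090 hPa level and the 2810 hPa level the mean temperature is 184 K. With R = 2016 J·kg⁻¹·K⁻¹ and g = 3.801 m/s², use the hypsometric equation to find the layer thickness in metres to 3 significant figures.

Δz ≈ 36600 m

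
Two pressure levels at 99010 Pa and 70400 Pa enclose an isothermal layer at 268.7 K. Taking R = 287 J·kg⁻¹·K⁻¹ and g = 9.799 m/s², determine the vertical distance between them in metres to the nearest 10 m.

Δz ≈ 2680 m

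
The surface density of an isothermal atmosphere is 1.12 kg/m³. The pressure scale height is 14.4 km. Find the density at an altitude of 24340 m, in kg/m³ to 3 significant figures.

ρ ≈ 0.207 kg/m³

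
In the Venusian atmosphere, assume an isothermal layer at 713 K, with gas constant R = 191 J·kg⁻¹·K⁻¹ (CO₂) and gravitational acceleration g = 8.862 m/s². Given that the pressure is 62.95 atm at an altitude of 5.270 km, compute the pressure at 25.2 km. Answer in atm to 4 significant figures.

P ≈ 17.21 atm

Scale height: H = RT/g = 191 × 713 / 8.862 = 15367 m.
Between two levels, P₂ = P₁ exp(−Δz/H) with Δz = z₂ − z₁.
Δz = 25200 − 5270.0 = 19930 m; Δz/H = 19930/15367 = 1.2969.
P₂ = 62.95 × exp(−1.2969) = 62.95 × 0.27338 = 17.209 atm.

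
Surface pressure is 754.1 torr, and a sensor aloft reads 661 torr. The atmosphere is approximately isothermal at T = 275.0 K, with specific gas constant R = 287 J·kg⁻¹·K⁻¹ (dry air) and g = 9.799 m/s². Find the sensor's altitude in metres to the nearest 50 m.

z ≈ 1050 m

Scale height: H = RT/g = 287 × 275.0 / 9.799 = 8054.4 m.
Invert the barometric formula: z = H ln(P₀/P).
P₀/P = 754.1/661 = 1.1408; ln(1.1408) = 0.13173.
z = 8054.4 × 0.13173 = 1061.0 m.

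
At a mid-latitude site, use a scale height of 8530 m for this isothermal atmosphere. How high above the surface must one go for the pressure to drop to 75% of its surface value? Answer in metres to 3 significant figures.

z ≈ 2450 m

Set P/P₀ = exp(−z/H) = 0.75, so z = −H ln(0.75).
−ln(0.75) = 0.28768; z = 8530.0 × 0.28768 = 2453.9 m.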